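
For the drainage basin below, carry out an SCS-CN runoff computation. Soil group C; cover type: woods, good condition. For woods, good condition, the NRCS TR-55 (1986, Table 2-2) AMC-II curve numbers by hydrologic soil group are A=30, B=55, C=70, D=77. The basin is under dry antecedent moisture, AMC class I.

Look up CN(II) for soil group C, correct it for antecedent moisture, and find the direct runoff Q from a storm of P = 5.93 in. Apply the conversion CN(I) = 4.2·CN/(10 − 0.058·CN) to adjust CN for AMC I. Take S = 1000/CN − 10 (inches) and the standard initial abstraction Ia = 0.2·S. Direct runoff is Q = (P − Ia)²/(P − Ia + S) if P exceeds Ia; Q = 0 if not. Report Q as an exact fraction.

Q = 363169249/338379300 in ≈ 1.073 in

NRCS table: woods, good condition, soil group C → CN(II) = 70
CN(I) from CN(II)=70: (4.2·70)/(10 − 0.058·70) = 4900/99 ≈ 49.495
Max retention: S = 1000/(4900/99) − 10 = 500/49 in (≈ 10.204 in)
Initial abstraction Ia = S/5 = (500/49)/5 = 100/49 ≈ 2.041 in
Excess rainfall: 5.930 − 2.041 = 3.889 in; P > Ia so Q > 0
Runoff Q = (P−Ia)²/(P−Ia+S) = (3.889)²/(3.889+10.204) = 363169249/338379300 ≈ 1.073 in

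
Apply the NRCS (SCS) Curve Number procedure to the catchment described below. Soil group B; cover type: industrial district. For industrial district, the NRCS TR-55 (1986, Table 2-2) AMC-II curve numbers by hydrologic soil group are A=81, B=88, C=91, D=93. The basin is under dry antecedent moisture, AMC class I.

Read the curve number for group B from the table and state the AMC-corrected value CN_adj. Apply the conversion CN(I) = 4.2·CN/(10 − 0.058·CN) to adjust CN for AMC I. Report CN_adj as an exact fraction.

NRCS table: industrial district, soil group B → CN(II) = 88
Dry (AMC I): CN(I) = 4.2·88/(10 − 0.058·88) = (1848/5)/(612/125) = 3850/51 ≈ 75.490

CN_adj = 3850/51 ≈ 75.490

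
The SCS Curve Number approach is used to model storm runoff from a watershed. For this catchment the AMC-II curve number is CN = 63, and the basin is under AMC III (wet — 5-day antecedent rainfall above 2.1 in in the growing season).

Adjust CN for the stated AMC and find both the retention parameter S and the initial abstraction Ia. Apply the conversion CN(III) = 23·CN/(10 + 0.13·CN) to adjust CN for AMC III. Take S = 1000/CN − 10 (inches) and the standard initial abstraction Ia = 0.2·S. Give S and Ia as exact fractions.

Wet (AMC III): CN(III) = 23·63/(10 + 0.13·63) = 1449/(1819/100) = 144900/1819 ≈ 79.659
Max retention: S = 1000/(144900/1819) − 10 = 3700/1449 in (≈ 2.553 in)
Initial abstraction Ia = S/5 = (3700/1449)/5 = 740/1449 ≈ 0.511 in

S = 3700/1449 in ≈ 2.553 in; Ia = 740/1449 in ≈ 0.511 in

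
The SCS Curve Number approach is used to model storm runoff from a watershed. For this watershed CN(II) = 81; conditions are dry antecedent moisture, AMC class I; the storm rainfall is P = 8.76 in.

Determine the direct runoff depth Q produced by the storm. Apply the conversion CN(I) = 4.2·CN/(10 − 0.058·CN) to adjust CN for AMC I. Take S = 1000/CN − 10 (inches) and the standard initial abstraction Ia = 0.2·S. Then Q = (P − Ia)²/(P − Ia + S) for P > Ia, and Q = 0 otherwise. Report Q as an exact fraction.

Dry (AMC I): CN(I) = 4.2·81/(10 − 0.058·81) = (1701/5)/(2651/500) = 170100/2651 ≈ 64.164
S = 1000/(170100/2651) − 10 = 9500/1701 in ≈ 5.585 in
Ia = 0.2·(9500/1701) = 1900/1701 in ≈ 1.117 in
Excess rainfall: 8.760 − 1.117 = 7.643 in; P > Ia so Q > 0
Q: (325019/42525)² ÷ (562519/42525) = 105637350361/23921120475 in (≈ 4.416 in)

Q = 105637350361/23921120475 in ≈ 4.416 in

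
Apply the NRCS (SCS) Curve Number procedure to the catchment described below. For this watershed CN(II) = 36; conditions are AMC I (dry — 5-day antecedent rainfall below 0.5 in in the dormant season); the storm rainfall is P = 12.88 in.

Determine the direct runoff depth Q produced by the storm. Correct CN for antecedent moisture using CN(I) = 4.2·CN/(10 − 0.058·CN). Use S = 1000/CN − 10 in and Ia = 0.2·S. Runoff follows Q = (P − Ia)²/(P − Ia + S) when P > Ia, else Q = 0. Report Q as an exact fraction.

CN(I) from CN(II)=36: (4.2·36)/(10 − 0.058·36) = 18900/989 ≈ 19.110
Max retention: S = 1000/(18900/989) − 10 = 8000/189 in (≈ 42.328 in)
Ia = 0.2·(8000/189) = 1600/189 in ≈ 8.466 in
Excess rainfall: 12.880 − 8.466 = 4.414 in; P > Ia so Q > 0
Runoff Q = (P−Ia)²/(P−Ia+S) = (4.414)²/(4.414+42.328) = 217528082/521777025 ≈ 0.417 in

Q = 217528082/521777025 in ≈ 0.417 in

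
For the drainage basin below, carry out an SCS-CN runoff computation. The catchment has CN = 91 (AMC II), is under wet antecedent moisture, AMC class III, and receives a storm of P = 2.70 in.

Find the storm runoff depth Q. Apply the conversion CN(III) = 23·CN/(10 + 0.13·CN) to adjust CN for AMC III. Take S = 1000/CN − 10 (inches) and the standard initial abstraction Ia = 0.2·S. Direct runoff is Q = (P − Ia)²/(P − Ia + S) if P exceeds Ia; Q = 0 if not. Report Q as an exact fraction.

Wet (AMC III): CN(III) = 23·91/(10 + 0.13·91) = 2093/(2183/100) = 209300/2183 ≈ 95.877
Max retention: S = 1000/(209300/2183) − 10 = 900/2093 in (≈ 0.430 in)
Ia = 0.2S: 0.2·0.430 = 0.086 in (exactly 180/2093)
Excess rainfall: 2.700 − 0.086 = 2.614 in; P > Ia so Q > 0
Q: (54711/20930)² ÷ (63711/20930) = 332588169/148163470 in (≈ 2.245 in)

Q = 332588169/148163470 in ≈ 2.245 in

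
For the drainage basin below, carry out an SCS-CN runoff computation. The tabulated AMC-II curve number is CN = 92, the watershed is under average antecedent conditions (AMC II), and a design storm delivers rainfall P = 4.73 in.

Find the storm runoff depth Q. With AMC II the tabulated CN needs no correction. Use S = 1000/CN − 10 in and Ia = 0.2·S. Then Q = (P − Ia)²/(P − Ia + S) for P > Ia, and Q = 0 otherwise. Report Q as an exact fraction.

Q = 109809441/28701700 in ≈ 3.826 in

CN(II) = 92; AMC II needs no correction.
Max retention: S = 1000/92 − 10 = 20/23 in (≈ 0.870 in)
Ia = 0.2S: 0.2·0.870 = 0.174 in (exactly 4/23)
P − Ia = 4.730 − 0.174 = 10479/2300 ≈ 4.556 in (> 0, runoff occurs)
Q: (10479/2300)² ÷ (12479/2300) = 109809441/28701700 in (≈ 3.826 in)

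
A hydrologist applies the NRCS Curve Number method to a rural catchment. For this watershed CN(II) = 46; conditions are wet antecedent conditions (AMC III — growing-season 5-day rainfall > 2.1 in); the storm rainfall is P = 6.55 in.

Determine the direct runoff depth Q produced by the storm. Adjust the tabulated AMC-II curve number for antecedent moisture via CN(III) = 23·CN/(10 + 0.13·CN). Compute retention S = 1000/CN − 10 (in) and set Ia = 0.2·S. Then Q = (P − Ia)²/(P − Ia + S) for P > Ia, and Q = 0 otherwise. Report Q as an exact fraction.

Q = 3422133001/1190239420 in ≈ 2.875 in

Adjust CN=46 to AMC III: 23·46/(10 + 0.13·46) → 1058 ÷ (799/50) = 52900/799 ≈ 66.208
S = 1000/(52900/799) − 10 = 2700/529 in ≈ 5.104 in
Initial abstraction Ia = S/5 = (2700/529)/5 = 540/529 ≈ 1.021 in
Excess rainfall: 6.550 − 1.021 = 5.529 in; P > Ia so Q > 0
Q = (58499/10580)²/((58499/10580) + 2700/529) = (3422133001/111936400)/(112499/10580) = 3422133001/1190239420 in ≈ 2.875 in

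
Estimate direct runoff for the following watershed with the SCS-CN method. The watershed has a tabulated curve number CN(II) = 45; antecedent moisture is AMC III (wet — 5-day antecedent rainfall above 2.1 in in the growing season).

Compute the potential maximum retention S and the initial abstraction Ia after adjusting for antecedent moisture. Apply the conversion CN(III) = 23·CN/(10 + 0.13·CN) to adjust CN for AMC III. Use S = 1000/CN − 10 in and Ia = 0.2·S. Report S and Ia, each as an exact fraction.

CN(III) from CN(II)=45: (23·45)/(10 + 0.13·45) = 20700/317 ≈ 65.300
Max retention: S = 1000/(20700/317) − 10 = 1100/207 in (≈ 5.314 in)
Ia = 0.2S: 0.2·5.314 = 1.063 in (exactly 220/207)

S = 1100/207 in ≈ 5.314 in; Ia = 220/207 in ≈ 1.063 in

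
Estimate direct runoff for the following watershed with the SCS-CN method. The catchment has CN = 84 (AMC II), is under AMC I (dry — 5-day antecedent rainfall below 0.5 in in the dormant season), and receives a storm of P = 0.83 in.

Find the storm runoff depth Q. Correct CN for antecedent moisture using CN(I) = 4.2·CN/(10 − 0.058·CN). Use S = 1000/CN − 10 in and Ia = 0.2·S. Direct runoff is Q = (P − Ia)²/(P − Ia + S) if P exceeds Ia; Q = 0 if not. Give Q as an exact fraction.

CN(I) from CN(II)=84: (4.2·84)/(10 − 0.058·84) = 44100/641 ≈ 68.799
S = 1000/(44100/641) − 10 = 2000/441 in ≈ 4.535 in
Ia = 0.2S: 0.2·4.535 = 0.907 in (exactly 400/441)
P = 0.830 ≤ Ia = 0.907 in: entire storm abstracted, Q = 0.

Q = 0 in ≈ 0.000 in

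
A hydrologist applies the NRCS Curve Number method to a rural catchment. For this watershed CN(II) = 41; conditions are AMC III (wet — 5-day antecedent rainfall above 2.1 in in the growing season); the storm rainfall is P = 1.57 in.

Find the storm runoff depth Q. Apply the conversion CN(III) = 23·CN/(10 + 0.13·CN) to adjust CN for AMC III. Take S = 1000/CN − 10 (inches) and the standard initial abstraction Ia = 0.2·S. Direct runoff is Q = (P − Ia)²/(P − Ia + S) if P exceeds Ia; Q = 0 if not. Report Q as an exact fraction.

Q = 903062601/58470809300 in ≈ 0.015 in

Adjust CN=41 to AMC III: 23·41/(10 + 0.13·41) → 943 ÷ (1533/100) = 94300/1533 ≈ 61.513
Retention S: 1000/CN − 10 with CN=61.513 → S = 5900/943 ≈ 6.257 in
Ia = 0.2S: 0.2·6.257 = 1.251 in (exactly 1180/943)
Since P=1.570 > Ia=1.251: effective rainfall P−Ia = 30051/94300 in
Runoff Q = (P−Ia)²/(P−Ia+S) = (0.319)²/(0.319+6.257) = 903062601/58470809300 ≈ 0.015 in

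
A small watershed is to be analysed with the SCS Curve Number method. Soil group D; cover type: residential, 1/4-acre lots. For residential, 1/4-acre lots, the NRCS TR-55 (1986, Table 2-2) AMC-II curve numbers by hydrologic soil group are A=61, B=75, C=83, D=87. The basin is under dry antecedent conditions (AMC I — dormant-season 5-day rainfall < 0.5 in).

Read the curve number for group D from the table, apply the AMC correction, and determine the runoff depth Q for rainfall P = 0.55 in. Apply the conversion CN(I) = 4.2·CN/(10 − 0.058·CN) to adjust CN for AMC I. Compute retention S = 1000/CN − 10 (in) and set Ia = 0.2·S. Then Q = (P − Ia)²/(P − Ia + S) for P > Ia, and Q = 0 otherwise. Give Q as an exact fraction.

Q = 0 in ≈ 0.000 in

NRCS table: residential, 1/4-acre lots, soil group D → CN(II) = 87
CN(I) from CN(II)=87: (4.2·87)/(10 − 0.058·87) = 182700/2477 ≈ 73.759
Retention S: 1000/CN − 10 with CN=73.759 → S = 6500/1827 ≈ 3.558 in
Ia = 0.2S: 0.2·3.558 = 0.712 in (exactly 1300/1827)
P = 0.550 ≤ Ia = 0.712 in: entire storm abstracted, Q = 0.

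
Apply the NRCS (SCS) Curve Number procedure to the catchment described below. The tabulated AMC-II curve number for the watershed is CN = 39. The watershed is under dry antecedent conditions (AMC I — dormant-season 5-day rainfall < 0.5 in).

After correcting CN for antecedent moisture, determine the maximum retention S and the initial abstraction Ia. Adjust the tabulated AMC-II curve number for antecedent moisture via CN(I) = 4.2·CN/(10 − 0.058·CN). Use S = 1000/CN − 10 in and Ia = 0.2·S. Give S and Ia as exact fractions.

CN(I) from CN(II)=39: (4.2·39)/(10 − 0.058·39) = 81900/3869 ≈ 21.168
Retention S: 1000/CN − 10 with CN=21.168 → S = 30500/819 ≈ 37.241 in
Initial abstraction Ia = S/5 = (30500/819)/5 = 6100/819 ≈ 7.448 in

S = 30500/819 in ≈ 37.241 in; Ia = 6100/819 in ≈ 7.448 in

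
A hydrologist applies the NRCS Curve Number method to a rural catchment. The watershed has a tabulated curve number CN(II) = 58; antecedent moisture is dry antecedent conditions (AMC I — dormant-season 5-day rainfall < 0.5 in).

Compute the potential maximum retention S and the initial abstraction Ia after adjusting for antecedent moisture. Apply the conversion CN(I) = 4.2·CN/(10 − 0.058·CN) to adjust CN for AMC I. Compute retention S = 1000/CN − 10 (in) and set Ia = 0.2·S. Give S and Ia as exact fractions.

S = 500/29 in ≈ 17.241 in; Ia = 100/29 in ≈ 3.448 in

Dry (AMC I): CN(I) = 4.2·58/(10 − 0.058·58) = (1218/5)/(1659/250) = 2900/79 ≈ 36.709
Max retention: S = 1000/(2900/79) − 10 = 500/29 in (≈ 17.241 in)
Ia = 0.2S: 0.2·17.241 = 3.448 in (exactly 100/29)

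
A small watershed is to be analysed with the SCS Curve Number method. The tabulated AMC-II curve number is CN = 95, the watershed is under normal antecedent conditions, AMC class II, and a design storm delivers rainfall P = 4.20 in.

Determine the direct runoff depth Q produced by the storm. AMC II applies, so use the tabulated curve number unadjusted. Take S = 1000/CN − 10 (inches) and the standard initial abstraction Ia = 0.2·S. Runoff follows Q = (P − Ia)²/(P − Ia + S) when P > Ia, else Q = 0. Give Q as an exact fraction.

AMC II — tabulated CN = 95 applies directly.
S = 1000/95 − 10 = 10/19 in ≈ 0.526 in
Ia = 0.2·(10/19) = 2/19 in ≈ 0.105 in
Since P=4.200 > Ia=0.105: effective rainfall P−Ia = 389/95 in
Runoff Q = (P−Ia)²/(P−Ia+S) = (4.095)²/(4.095+0.526) = 151321/41705 ≈ 3.628 in

Q = 151321/41705 in ≈ 3.628 in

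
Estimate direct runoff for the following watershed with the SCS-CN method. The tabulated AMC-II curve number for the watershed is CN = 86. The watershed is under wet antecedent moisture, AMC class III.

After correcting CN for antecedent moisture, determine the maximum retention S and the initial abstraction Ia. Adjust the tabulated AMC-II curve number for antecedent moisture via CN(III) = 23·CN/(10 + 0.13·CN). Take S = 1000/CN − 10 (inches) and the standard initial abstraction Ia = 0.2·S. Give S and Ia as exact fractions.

CN(III) from CN(II)=86: (23·86)/(10 + 0.13·86) = 98900/1059 ≈ 93.390
Max retention: S = 1000/(98900/1059) − 10 = 700/989 in (≈ 0.708 in)
Ia = 0.2S: 0.2·0.708 = 0.142 in (exactly 140/989)

S = 700/989 in ≈ 0.708 in; Ia = 140/989 in ≈ 0.142 in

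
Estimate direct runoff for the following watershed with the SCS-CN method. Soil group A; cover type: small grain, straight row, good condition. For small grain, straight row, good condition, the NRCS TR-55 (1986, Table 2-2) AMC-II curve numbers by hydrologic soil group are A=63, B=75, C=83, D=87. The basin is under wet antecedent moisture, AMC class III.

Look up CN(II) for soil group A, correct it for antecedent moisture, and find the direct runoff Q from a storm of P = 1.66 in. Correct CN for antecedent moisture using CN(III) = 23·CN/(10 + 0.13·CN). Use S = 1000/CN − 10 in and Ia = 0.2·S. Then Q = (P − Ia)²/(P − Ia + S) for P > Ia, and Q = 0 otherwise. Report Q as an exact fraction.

Q = 6933393289/19435944150 in ≈ 0.357 in

NRCS table: small grain, straight row, good condition, soil group A → CN(II) = 63
Wet (AMC III): CN(III) = 23·63/(10 + 0.13·63) = 1449/(1819/100) = 144900/1819 ≈ 79.659
Retention S: 1000/CN − 10 with CN=79.659 → S = 3700/1449 ≈ 2.553 in
Ia = 0.2S: 0.2·2.553 = 0.511 in (exactly 740/1449)
Excess rainfall: 1.660 − 0.511 = 1.149 in; P > Ia so Q > 0
Runoff Q = (P−Ia)²/(P−Ia+S) = (1.149)²/(1.149+2.553) = 6933393289/19435944150 ≈ 0.357 in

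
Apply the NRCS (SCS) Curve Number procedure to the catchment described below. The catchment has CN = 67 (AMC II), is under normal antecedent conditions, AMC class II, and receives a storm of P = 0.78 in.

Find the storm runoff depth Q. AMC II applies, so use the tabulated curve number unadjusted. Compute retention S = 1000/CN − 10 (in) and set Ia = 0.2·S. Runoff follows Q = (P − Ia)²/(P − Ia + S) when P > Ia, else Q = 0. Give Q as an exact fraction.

Q = 0 in ≈ 0.000 in

Average conditions: CN = 67 (no AMC adjustment).
Max retention: S = 1000/67 − 10 = 330/67 in (≈ 4.925 in)
Initial abstraction Ia = S/5 = (330/67)/5 = 66/67 ≈ 0.985 in
P = 0.780 ≤ Ia = 0.985 in: entire storm abstracted, Q = 0.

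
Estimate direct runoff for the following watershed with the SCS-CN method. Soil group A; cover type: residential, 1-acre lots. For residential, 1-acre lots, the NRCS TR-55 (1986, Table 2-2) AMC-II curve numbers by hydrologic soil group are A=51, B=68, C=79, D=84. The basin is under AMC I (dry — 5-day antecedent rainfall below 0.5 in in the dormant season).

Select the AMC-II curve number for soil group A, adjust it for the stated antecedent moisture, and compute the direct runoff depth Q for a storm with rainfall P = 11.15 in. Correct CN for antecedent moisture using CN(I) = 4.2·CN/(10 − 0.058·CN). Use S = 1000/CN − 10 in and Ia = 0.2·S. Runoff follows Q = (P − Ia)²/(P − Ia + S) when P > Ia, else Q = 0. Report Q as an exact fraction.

Q = 404774161/275764140 in ≈ 1.468 in

NRCS table: residential, 1-acre lots, soil group A → CN(II) = 51
CN(I) from CN(II)=51: (4.2·51)/(10 − 0.058·51) = 15300/503 ≈ 30.417
Retention S: 1000/CN − 10 with CN=30.417 → S = 3500/153 ≈ 22.876 in
Ia = 0.2·(3500/153) = 700/153 in ≈ 4.575 in
Excess rainfall: 11.150 − 4.575 = 6.575 in; P > Ia so Q > 0
Q = (20119/3060)²/((20119/3060) + 3500/153) = (404774161/9363600)/(90119/3060) = 404774161/275764140 in ≈ 1.468 in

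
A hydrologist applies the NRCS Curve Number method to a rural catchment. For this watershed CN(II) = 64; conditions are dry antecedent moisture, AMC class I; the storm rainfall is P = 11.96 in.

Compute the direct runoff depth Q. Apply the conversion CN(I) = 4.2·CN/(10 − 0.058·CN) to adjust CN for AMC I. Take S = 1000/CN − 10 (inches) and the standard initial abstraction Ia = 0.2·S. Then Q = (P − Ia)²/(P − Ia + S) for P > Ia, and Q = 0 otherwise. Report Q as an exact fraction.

Q = 42211009/11110400 in ≈ 3.799 in

CN(I) from CN(II)=64: (4.2·64)/(10 − 0.058·64) = 5600/131 ≈ 42.748
Max retention: S = 1000/(5600/131) − 10 = 375/28 in (≈ 13.393 in)
Ia = 0.2·(375/28) = 75/28 in ≈ 2.679 in
P − Ia = 11.960 − 2.679 = 6497/700 ≈ 9.281 in (> 0, runoff occurs)
Q: (6497/700)² ÷ (3968/175) = 42211009/11110400 in (≈ 3.799 in)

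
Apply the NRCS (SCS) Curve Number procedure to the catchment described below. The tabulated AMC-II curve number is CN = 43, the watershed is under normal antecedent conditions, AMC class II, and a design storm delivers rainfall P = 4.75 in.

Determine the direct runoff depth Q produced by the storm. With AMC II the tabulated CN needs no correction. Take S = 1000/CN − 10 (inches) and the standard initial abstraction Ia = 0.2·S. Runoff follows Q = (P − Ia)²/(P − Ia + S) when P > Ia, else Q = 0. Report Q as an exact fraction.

Q = 6859/23908 in ≈ 0.287 in

Average conditions: CN = 43 (no AMC adjustment).
Retention S: 1000/CN − 10 with CN=43.000 → S = 570/43 ≈ 13.256 in
Ia = 0.2S: 0.2·13.256 = 2.651 in (exactly 114/43)
P − Ia = 4.750 − 2.651 = 361/172 ≈ 2.099 in (> 0, runoff occurs)
Q = (361/172)²/((361/172) + 570/43) = (130321/29584)/(2641/172) = 6859/23908 in ≈ 0.287 in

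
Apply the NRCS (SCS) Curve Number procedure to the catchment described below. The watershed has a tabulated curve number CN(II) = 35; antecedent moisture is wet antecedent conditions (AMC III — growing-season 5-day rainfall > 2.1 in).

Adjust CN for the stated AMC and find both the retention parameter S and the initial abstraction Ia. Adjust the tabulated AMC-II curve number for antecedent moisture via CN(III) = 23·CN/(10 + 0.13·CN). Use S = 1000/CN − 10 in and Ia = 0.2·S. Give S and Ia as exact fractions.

S = 1300/161 in ≈ 8.075 in; Ia = 260/161 in ≈ 1.615 in

CN(III) from CN(II)=35: (23·35)/(10 + 0.13·35) = 16100/291 ≈ 55.326
Max retention: S = 1000/(16100/291) − 10 = 1300/161 in (≈ 8.075 in)
Initial abstraction Ia = S/5 = (1300/161)/5 = 260/161 ≈ 1.615 in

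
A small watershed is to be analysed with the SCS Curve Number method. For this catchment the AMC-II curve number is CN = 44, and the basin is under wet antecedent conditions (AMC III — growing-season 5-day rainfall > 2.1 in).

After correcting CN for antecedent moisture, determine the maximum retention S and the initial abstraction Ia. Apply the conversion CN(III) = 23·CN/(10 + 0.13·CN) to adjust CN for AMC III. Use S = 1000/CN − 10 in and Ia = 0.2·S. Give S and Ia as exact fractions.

Adjust CN=44 to AMC III: 23·44/(10 + 0.13·44) → 1012 ÷ (393/25) = 25300/393 ≈ 64.377
Retention S: 1000/CN − 10 with CN=64.377 → S = 1400/253 ≈ 5.534 in
Ia = 0.2S: 0.2·5.534 = 1.107 in (exactly 280/253)

S = 1400/253 in ≈ 5.534 in; Ia = 280/253 in ≈ 1.107 in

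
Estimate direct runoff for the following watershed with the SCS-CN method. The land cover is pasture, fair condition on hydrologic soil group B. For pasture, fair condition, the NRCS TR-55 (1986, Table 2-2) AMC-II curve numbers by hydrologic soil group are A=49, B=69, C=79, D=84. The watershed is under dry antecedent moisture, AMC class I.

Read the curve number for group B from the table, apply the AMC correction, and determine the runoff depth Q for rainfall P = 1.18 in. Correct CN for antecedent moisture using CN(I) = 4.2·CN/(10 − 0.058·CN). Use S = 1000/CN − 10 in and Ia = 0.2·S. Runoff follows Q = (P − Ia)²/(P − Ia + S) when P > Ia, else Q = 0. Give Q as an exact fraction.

NRCS table: pasture, fair condition, soil group B → CN(II) = 69
Adjust CN=69 to AMC I: 4.2·69/(10 − 0.058·69) → (1449/5) ÷ (2999/500) = 144900/2999 ≈ 48.316
S = 1000/(144900/2999) − 10 = 15500/1449 in ≈ 10.697 in
Ia = 0.2S: 0.2·10.697 = 2.139 in (exactly 3100/1449)
P = 1.180 ≤ Ia = 2.139 in: entire storm abstracted, Q = 0.

Q = 0 in ≈ 0.000 in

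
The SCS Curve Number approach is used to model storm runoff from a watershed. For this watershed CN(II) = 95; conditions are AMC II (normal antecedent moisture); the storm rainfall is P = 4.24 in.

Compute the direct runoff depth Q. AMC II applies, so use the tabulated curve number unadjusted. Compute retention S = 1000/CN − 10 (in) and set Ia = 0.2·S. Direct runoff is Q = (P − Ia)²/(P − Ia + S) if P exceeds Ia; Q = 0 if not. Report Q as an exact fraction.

AMC II — tabulated CN = 95 applies directly.
Retention S: 1000/CN − 10 with CN=95.000 → S = 10/19 ≈ 0.526 in
Ia = 0.2S: 0.2·0.526 = 0.105 in (exactly 2/19)
Excess rainfall: 4.240 − 0.105 = 4.135 in; P > Ia so Q > 0
Q = (1964/475)²/((1964/475) + 10/19) = (3857296/225625)/(2214/475) = 1928648/525825 in ≈ 3.668 in

Q = 1928648/525825 in ≈ 3.668 in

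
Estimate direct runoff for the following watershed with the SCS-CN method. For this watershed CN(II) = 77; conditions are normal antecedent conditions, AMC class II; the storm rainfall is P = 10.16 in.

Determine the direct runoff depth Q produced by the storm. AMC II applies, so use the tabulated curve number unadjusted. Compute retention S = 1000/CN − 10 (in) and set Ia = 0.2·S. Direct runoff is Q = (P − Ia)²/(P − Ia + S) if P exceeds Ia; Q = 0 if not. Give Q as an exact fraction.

Q = 169427232/23252075 in ≈ 7.287 in

CN(II) = 77; AMC II needs no correction.
S = 1000/77 − 10 = 230/77 in ≈ 2.987 in
Initial abstraction Ia = S/5 = (230/77)/5 = 46/77 ≈ 0.597 in
Excess rainfall: 10.160 − 0.597 = 9.563 in; P > Ia so Q > 0
Runoff Q = (P−Ia)²/(P−Ia+S) = (9.563)²/(9.563+2.987) = 169427232/23252075 ≈ 7.287 in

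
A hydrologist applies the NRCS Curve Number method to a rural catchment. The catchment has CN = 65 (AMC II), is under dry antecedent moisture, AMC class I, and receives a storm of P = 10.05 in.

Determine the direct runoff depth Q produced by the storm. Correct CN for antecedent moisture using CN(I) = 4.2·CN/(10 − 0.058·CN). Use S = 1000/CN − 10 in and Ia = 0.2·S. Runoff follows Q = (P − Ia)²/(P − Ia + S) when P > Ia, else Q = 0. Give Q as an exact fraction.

Dry (AMC I): CN(I) = 4.2·65/(10 − 0.058·65) = 273/(623/100) = 3900/89 ≈ 43.820
Max retention: S = 1000/(3900/89) − 10 = 500/39 in (≈ 12.821 in)
Ia = 0.2S: 0.2·12.821 = 2.564 in (exactly 100/39)
Excess rainfall: 10.050 − 2.564 = 7.486 in; P > Ia so Q > 0
Q: (5839/780)² ÷ (15839/780) = 34093921/12354420 in (≈ 2.760 in)

Q = 34093921/12354420 in ≈ 2.760 in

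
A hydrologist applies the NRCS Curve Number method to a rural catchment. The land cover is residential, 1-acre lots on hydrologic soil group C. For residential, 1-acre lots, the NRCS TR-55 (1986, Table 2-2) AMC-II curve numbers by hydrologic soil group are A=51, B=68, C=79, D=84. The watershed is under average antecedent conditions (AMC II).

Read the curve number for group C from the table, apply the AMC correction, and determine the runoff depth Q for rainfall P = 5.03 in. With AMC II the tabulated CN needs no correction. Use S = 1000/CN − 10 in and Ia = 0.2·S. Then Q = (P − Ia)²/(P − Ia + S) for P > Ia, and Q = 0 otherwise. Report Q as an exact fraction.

Q = 1262878369/446642300 in ≈ 2.827 in

NRCS table: residential, 1-acre lots, soil group C → CN(II) = 79
Average conditions: CN = 79 (no AMC adjustment).
S = 1000/79 − 10 = 210/79 in ≈ 2.658 in
Ia = 0.2S: 0.2·2.658 = 0.532 in (exactly 42/79)
P − Ia = 5.030 − 0.532 = 35537/7900 ≈ 4.498 in (> 0, runoff occurs)
Q = (35537/7900)²/((35537/7900) + 210/79) = (1262878369/62410000)/(56537/7900) = 1262878369/446642300 in ≈ 2.827 in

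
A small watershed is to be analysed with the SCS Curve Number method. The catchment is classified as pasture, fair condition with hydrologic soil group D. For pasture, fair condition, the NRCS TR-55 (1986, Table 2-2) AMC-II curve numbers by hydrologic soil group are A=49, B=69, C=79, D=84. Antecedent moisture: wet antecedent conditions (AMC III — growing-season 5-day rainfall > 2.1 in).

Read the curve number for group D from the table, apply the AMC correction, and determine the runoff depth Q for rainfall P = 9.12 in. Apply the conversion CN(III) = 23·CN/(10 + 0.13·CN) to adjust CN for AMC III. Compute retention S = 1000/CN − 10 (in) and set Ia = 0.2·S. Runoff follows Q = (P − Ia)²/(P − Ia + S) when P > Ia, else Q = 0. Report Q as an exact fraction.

Q = 2922699844/356586825 in ≈ 8.196 in

NRCS table: pasture, fair condition, soil group D → CN(II) = 84
Wet (AMC III): CN(III) = 23·84/(10 + 0.13·84) = 1932/(523/25) = 48300/523 ≈ 92.352
Retention S: 1000/CN − 10 with CN=92.352 → S = 400/483 ≈ 0.828 in
Initial abstraction Ia = S/5 = (400/483)/5 = 80/483 ≈ 0.166 in
P − Ia = 9.120 − 0.166 = 108124/12075 ≈ 8.954 in (> 0, runoff occurs)
Runoff Q = (P−Ia)²/(P−Ia+S) = (8.954)²/(8.954+0.828) = 2922699844/356586825 ≈ 8.196 in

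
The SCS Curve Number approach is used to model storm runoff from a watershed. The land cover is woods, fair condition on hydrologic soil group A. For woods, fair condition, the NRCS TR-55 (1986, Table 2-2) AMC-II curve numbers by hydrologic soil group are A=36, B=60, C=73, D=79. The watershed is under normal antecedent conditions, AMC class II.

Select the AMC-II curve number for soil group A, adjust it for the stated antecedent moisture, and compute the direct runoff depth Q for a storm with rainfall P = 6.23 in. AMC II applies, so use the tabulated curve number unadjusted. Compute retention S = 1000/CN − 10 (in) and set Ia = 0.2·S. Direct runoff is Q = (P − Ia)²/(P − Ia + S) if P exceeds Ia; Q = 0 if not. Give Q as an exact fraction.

Q = 5793649/16566300 in ≈ 0.350 in

NRCS table: woods, fair condition, soil group A → CN(II) = 36
CN(II) = 36; AMC II needs no correction.
S = 1000/36 − 10 = 160/9 in ≈ 17.778 in
Initial abstraction Ia = S/5 = (160/9)/5 = 32/9 ≈ 3.556 in
Excess rainfall: 6.230 − 3.556 = 2.674 in; P > Ia so Q > 0
Runoff Q = (P−Ia)²/(P−Ia+S) = (2.674)²/(2.674+17.778) = 5793649/16566300 ≈ 0.350 in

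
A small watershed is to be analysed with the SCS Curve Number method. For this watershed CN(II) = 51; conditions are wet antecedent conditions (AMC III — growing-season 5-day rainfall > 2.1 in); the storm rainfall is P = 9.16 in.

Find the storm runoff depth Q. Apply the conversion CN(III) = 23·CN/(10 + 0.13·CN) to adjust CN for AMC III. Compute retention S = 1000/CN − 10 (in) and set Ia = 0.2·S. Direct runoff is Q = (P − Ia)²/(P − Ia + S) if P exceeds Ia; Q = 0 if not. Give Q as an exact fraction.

CN(III) from CN(II)=51: (23·51)/(10 + 0.13·51) = 117300/1663 ≈ 70.535
Max retention: S = 1000/(117300/1663) − 10 = 4900/1173 in (≈ 4.177 in)
Ia = 0.2·(4900/1173) = 980/1173 in ≈ 0.835 in
Since P=9.160 > Ia=0.835: effective rainfall P−Ia = 244117/29325 in
Runoff Q = (P−Ia)²/(P−Ia+S) = (8.325)²/(8.325+4.177) = 59593109689/10751043525 ≈ 5.543 in

Q = 59593109689/10751043525 in ≈ 5.543 in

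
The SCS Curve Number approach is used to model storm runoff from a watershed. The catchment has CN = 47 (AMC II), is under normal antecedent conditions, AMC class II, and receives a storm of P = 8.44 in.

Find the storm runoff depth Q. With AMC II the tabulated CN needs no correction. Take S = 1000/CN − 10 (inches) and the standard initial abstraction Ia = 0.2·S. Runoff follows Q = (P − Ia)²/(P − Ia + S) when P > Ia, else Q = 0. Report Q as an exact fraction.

Q = 52809289/24107475 in ≈ 2.191 in

CN(II) = 47; AMC II needs no correction.
S = 1000/47 − 10 = 530/47 in ≈ 11.277 in
Ia = 0.2·(530/47) = 106/47 in ≈ 2.255 in
Since P=8.440 > Ia=2.255: effective rainfall P−Ia = 7267/1175 in
Q = (7267/1175)²/((7267/1175) + 530/47) = (52809289/1380625)/(20517/1175) = 52809289/24107475 in ≈ 2.191 in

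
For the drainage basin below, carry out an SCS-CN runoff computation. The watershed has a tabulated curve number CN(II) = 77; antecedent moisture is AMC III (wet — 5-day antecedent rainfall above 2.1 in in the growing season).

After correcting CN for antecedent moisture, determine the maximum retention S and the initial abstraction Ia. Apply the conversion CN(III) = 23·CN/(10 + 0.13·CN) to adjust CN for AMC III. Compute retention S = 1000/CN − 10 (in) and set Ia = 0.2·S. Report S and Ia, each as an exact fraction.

CN(III) from CN(II)=77: (23·77)/(10 + 0.13·77) = 7700/87 ≈ 88.506
Max retention: S = 1000/(7700/87) − 10 = 100/77 in (≈ 1.299 in)
Ia = 0.2S: 0.2·1.299 = 0.260 in (exactly 20/77)

S = 100/77 in ≈ 1.299 in; Ia = 20/77 in ≈ 0.260 in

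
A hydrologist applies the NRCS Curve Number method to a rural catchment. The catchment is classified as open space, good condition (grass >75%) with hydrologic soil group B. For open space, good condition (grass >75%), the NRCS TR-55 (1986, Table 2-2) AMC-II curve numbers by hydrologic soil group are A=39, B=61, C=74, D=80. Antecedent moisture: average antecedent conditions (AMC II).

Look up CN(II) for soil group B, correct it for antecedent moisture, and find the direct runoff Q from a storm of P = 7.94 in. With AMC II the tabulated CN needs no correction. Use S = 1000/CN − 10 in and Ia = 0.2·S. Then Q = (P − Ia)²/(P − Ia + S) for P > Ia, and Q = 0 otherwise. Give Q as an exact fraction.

NRCS table: open space, good condition (grass >75%), soil group B → CN(II) = 61
AMC II — tabulated CN = 61 applies directly.
Retention S: 1000/CN − 10 with CN=61.000 → S = 390/61 ≈ 6.393 in
Initial abstraction Ia = S/5 = (390/61)/5 = 78/61 ≈ 1.279 in
Excess rainfall: 7.940 − 1.279 = 6.661 in; P > Ia so Q > 0
Q: (20317/3050)² ÷ (39817/3050) = 412780489/121441850 in (≈ 3.399 in)

Q = 412780489/121441850 in ≈ 3.399 in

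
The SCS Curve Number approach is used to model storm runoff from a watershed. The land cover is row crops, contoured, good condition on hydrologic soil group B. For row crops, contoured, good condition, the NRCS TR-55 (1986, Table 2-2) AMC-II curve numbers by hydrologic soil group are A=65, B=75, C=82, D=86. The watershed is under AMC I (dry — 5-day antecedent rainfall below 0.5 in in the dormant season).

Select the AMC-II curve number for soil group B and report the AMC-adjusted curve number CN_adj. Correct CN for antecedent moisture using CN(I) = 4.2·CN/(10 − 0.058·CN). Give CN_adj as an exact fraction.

NRCS table: row crops, contoured, good condition, soil group B → CN(II) = 75
Adjust CN=75 to AMC I: 4.2·75/(10 − 0.058·75) → 315 ÷ (113/20) = 6300/113 ≈ 55.752

CN_adj = 6300/113 ≈ 55.752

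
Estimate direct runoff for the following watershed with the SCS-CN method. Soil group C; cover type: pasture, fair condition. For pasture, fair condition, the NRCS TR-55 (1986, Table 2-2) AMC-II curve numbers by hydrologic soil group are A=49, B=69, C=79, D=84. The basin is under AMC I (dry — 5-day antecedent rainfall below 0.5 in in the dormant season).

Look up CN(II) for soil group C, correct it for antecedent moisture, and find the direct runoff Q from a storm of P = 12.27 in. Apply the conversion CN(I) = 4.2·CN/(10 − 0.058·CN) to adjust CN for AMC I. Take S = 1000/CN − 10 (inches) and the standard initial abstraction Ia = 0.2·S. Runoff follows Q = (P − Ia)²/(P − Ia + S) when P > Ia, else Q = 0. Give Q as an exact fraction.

Q = 7557346489/1081770700 in ≈ 6.986 in

NRCS table: pasture, fair condition, soil group C → CN(II) = 79
CN(I) from CN(II)=79: (4.2·79)/(10 − 0.058·79) = 7900/129 ≈ 61.240
S = 1000/(7900/129) − 10 = 500/79 in ≈ 6.329 in
Ia = 0.2·(500/79) = 100/79 in ≈ 1.266 in
Since P=12.270 > Ia=1.266: effective rainfall P−Ia = 86933/7900 in
Q = (86933/7900)²/((86933/7900) + 500/79) = (7557346489/62410000)/(136933/7900) = 7557346489/1081770700 in ≈ 6.986 in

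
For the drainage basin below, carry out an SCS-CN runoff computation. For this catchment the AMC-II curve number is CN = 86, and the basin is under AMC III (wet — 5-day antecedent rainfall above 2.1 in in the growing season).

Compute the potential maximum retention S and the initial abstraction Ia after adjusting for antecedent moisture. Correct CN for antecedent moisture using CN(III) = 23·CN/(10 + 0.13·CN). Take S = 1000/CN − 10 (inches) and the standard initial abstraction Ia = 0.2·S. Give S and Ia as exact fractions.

CN(III) from CN(II)=86: (23·86)/(10 + 0.13·86) = 98900/1059 ≈ 93.390
S = 1000/(98900/1059) − 10 = 700/989 in ≈ 0.708 in
Ia = 0.2·(700/989) = 140/989 in ≈ 0.142 in

S = 700/989 in ≈ 0.708 in; Ia = 140/989 in ≈ 0.142 in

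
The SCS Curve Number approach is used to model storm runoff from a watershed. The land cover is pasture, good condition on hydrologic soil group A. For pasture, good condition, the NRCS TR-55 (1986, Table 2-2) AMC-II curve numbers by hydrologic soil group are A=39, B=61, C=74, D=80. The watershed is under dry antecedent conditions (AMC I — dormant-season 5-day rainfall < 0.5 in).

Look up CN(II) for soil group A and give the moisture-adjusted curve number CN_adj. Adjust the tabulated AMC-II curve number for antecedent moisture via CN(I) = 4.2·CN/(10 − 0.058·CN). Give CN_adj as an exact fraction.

CN_adj = 81900/3869 ≈ 21.168

NRCS table: pasture, good condition, soil group A → CN(II) = 39
Adjust CN=39 to AMC I: 4.2·39/(10 − 0.058·39) → (819/5) ÷ (3869/500) = 81900/3869 ≈ 21.168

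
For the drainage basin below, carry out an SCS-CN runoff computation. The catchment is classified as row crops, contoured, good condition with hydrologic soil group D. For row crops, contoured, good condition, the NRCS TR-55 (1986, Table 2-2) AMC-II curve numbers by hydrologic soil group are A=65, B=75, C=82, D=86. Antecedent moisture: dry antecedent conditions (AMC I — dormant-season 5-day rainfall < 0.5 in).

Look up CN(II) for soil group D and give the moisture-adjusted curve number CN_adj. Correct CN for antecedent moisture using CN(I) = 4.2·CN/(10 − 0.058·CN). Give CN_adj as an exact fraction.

NRCS table: row crops, contoured, good condition, soil group D → CN(II) = 86
CN(I) from CN(II)=86: (4.2·86)/(10 − 0.058·86) = 12900/179 ≈ 72.067

CN_adj = 12900/179 ≈ 72.067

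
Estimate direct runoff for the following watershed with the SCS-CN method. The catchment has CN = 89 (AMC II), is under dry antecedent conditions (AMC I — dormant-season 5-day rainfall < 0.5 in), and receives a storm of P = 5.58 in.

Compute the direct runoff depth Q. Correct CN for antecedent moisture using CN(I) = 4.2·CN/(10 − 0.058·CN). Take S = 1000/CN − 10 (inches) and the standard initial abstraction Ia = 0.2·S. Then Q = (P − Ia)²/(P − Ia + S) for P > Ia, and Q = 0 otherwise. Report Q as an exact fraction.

Dry (AMC I): CN(I) = 4.2·89/(10 − 0.058·89) = (1869/5)/(2419/500) = 186900/2419 ≈ 77.263
Retention S: 1000/CN − 10 with CN=77.263 → S = 5500/1869 ≈ 2.943 in
Ia = 0.2S: 0.2·2.943 = 0.589 in (exactly 1100/1869)
Excess rainfall: 5.580 − 0.589 = 4.991 in; P > Ia so Q > 0
Q = (466451/93450)²/((466451/93450) + 5500/1869) = (217576535401/8732902500)/(741451/93450) = 217576535401/69288595950 in ≈ 3.140 in

Q = 217576535401/69288595950 in ≈ 3.140 in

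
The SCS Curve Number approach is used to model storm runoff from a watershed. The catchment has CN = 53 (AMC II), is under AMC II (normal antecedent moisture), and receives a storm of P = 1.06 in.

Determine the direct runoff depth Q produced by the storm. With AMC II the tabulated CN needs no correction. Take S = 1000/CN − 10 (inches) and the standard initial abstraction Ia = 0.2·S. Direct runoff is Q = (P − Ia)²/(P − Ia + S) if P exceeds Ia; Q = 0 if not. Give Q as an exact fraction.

CN(II) = 53; AMC II needs no correction.
S = 1000/53 − 10 = 470/53 in ≈ 8.868 in
Initial abstraction Ia = S/5 = (470/53)/5 = 94/53 ≈ 1.774 in
P = 1.060 ≤ Ia = 1.774 in: entire storm abstracted, Q = 0.

Q = 0 in ≈ 0.000 in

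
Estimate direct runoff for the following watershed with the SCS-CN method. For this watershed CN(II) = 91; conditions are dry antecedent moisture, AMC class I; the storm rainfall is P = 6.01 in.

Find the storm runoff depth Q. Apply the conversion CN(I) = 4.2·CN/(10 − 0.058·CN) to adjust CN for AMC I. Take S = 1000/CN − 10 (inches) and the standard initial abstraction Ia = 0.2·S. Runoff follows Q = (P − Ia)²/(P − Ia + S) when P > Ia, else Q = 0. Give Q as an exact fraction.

Q = 124493948569/32030716900 in ≈ 3.887 in

CN(I) from CN(II)=91: (4.2·91)/(10 − 0.058·91) = 63700/787 ≈ 80.940
Retention S: 1000/CN − 10 with CN=80.940 → S = 1500/637 ≈ 2.355 in
Ia = 0.2S: 0.2·2.355 = 0.471 in (exactly 300/637)
Since P=6.010 > Ia=0.471: effective rainfall P−Ia = 352837/63700 in
Q: (352837/63700)² ÷ (502837/63700) = 124493948569/32030716900 in (≈ 3.887 in)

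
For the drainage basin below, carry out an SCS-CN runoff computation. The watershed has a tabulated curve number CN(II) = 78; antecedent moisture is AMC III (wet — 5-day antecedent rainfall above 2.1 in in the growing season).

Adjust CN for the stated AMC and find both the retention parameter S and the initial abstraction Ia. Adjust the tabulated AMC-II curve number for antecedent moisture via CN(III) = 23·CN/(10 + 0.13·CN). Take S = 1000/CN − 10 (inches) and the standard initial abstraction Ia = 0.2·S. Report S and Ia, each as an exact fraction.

S = 1100/897 in ≈ 1.226 in; Ia = 220/897 in ≈ 0.245 in

CN(III) from CN(II)=78: (23·78)/(10 + 0.13·78) = 89700/1007 ≈ 89.076
Retention S: 1000/CN − 10 with CN=89.076 → S = 1100/897 ≈ 1.226 in
Ia = 0.2S: 0.2·1.226 = 0.245 in (exactly 220/897)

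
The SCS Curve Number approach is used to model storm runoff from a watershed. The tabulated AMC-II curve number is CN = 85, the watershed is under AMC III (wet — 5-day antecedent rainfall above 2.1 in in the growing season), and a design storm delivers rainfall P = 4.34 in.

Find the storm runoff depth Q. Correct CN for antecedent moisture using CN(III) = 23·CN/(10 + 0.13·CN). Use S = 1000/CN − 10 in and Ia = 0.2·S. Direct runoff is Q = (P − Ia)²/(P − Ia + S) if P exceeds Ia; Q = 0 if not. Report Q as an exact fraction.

Wet (AMC III): CN(III) = 23·85/(10 + 0.13·85) = 1955/(421/20) = 39100/421 ≈ 92.874
Retention S: 1000/CN − 10 with CN=92.874 → S = 300/391 ≈ 0.767 in
Ia = 0.2·(300/391) = 60/391 in ≈ 0.153 in
Excess rainfall: 4.340 − 0.153 = 4.187 in; P > Ia so Q > 0
Q = (81847/19550)²/((81847/19550) + 300/391) = (6698931409/382202500)/(96847/19550) = 6698931409/1893358850 in ≈ 3.538 in

Q = 6698931409/1893358850 in ≈ 3.538 in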